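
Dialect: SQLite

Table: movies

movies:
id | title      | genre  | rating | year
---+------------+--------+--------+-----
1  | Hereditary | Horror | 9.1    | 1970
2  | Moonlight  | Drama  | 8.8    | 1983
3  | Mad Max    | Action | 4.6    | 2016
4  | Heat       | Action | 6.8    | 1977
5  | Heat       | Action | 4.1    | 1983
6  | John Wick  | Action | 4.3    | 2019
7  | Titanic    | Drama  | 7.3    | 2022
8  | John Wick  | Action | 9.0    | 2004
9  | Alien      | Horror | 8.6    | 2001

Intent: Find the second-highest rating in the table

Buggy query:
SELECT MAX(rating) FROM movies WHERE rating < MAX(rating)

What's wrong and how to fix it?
Bug: The inner MAX is an aggregate inside WHERE, which is not allowed

Fix: Put the inner MAX in a scalar subquery

Corrected query:
SELECT MAX(rating) FROM movies WHERE rating < (SELECT MAX(rating) FROM movies)

Result:
MAX(rating)
-----------
9          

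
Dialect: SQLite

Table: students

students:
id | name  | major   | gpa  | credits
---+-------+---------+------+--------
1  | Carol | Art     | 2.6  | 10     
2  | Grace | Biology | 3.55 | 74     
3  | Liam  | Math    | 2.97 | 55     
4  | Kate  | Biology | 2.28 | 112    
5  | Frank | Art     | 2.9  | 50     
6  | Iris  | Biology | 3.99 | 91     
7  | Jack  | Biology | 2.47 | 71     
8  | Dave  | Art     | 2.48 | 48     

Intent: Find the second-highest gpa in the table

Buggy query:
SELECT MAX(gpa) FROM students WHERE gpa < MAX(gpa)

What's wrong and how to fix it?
Bug: MAX(gpa) on the right of the comparison is an aggregate-in-WHERE error

Fix: Compute the overall MAX in a subquery, then take MAX of rows below it

Corrected query:
SELECT MAX(gpa) FROM students WHERE gpa < (SELECT MAX(gpa) FROM students)

Result:
MAX(gpa)
--------
3.55    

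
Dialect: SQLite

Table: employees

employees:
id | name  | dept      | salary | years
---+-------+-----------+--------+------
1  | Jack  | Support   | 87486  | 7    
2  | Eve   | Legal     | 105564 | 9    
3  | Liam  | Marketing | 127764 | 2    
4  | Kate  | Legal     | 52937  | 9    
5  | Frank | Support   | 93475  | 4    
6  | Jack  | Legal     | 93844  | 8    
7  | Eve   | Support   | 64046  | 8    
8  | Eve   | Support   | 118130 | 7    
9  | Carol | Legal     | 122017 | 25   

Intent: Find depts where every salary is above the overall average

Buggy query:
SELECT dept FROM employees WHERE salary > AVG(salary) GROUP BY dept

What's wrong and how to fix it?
Bug: AVG() is an aggregate; it can't sit directly in WHERE

Fix: Compute the overall average in a scalar subquery and compare each group's MIN against it in HAVING

Corrected query:
SELECT dept FROM employees GROUP BY dept HAVING MIN(salary) > (SELECT AVG(salary) FROM employees)

Result:
dept     
---------
Marketing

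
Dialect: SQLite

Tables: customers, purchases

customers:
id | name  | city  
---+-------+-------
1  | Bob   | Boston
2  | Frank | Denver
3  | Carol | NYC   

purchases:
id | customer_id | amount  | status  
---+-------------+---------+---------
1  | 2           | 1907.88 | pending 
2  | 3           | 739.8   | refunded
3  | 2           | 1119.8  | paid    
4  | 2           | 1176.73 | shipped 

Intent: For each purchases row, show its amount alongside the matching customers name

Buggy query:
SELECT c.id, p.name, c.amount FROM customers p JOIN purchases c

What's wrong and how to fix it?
Bug: Missing join condition: each purchases row is matched to all customers rows instead of just its own

Fix: Specify the join condition linking the foreign key to the parent id

Corrected query:
SELECT c.id, p.name, c.amount FROM customers p JOIN purchases c ON c.customer_id = p.id

Result:
id | name  | amount 
---+-------+--------
1  | Frank | 1907.88
2  | Carol | 739.8  
3  | Frank | 1119.8 
4  | Frank | 1176.73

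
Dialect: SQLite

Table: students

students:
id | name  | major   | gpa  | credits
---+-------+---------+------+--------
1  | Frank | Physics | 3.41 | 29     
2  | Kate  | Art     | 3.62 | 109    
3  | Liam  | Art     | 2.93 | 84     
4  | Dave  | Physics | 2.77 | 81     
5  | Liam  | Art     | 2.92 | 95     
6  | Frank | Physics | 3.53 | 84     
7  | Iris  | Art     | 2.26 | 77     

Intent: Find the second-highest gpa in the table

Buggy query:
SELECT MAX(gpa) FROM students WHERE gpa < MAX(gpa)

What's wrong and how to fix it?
Bug: MAX(gpa) on the right of the comparison is an aggregate-in-WHERE error

Fix: Compute the overall MAX in a subquery, then take MAX of rows below it

Corrected query:
SELECT MAX(gpa) FROM students WHERE gpa < (SELECT MAX(gpa) FROM students)

Result:
MAX(gpa)
--------
3.53    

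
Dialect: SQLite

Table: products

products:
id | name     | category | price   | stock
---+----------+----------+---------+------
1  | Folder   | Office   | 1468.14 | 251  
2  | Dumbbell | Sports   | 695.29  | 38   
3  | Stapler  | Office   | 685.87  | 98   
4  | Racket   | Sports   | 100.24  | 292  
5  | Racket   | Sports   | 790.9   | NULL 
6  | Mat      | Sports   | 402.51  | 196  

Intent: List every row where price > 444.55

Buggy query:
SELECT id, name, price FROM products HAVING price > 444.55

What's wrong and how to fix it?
Bug: HAVING filters the output of aggregation, but this query has no GROUP BY and no aggregate functions, so SQLite rejects it (HAVING clause on a non-aggregate query); the condition here is per row

Fix: Replace HAVING with WHERE since the condition applies to individual rows

Corrected query:
SELECT id, name, price FROM products WHERE price > 444.55

Result:
id | name     | price  
---+----------+--------
1  | Folder   | 1468.14
2  | Dumbbell | 695.29 
3  | Stapler  | 685.87 
5  | Racket   | 790.9  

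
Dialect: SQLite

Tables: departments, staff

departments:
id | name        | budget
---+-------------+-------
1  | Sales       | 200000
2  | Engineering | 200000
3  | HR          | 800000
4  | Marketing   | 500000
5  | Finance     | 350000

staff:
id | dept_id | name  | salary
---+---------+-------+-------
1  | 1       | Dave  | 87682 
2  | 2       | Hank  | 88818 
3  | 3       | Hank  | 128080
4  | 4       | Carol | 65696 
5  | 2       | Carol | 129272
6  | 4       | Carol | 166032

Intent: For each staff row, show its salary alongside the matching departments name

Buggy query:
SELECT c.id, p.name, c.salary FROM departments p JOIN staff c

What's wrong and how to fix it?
Bug: JOIN with no ON clause produces a cartesian product; every staff row pairs with every departments row

Fix: Add ON c.dept_id = p.id to the JOIN

Corrected query:
SELECT c.id, p.name, c.salary FROM departments p JOIN staff c ON c.dept_id = p.id

Result:
id | name        | salary
---+-------------+-------
1  | Sales       | 87682 
2  | Engineering | 88818 
3  | HR          | 128080
4  | Marketing   | 65696 
5  | Engineering | 129272
6  | Marketing   | 166032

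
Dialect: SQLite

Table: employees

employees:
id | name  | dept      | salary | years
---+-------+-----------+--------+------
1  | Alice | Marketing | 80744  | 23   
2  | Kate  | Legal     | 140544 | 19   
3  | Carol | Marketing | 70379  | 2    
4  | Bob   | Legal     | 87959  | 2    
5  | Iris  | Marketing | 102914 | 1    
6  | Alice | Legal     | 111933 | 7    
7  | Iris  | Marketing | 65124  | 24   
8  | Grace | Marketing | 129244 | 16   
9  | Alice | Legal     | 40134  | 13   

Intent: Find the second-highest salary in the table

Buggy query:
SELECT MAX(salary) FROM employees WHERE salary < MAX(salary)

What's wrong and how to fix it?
Bug: The inner MAX is an aggregate inside WHERE, which is not allowed

Fix: Compute the overall MAX in a subquery, then take MAX of rows below it

Corrected query:
SELECT MAX(salary) FROM employees WHERE salary < (SELECT MAX(salary) FROM employees)

Result:
MAX(salary)
-----------
129244     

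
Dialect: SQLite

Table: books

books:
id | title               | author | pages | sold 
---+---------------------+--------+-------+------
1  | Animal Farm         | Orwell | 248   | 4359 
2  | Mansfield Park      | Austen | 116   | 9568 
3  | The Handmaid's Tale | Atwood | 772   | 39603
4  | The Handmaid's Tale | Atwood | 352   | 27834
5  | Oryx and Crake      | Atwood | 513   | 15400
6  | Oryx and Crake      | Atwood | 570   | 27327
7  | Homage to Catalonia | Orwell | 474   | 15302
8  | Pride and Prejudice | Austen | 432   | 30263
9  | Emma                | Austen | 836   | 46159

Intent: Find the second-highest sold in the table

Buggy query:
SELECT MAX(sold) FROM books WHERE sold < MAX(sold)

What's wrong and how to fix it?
Bug: MAX(sold) on the right of the comparison is an aggregate-in-WHERE error

Fix: Compute the overall MAX in a subquery, then take MAX of rows below it

Corrected query:
SELECT MAX(sold) FROM books WHERE sold < (SELECT MAX(sold) FROM books)

Result:
MAX(sold)
---------
39603    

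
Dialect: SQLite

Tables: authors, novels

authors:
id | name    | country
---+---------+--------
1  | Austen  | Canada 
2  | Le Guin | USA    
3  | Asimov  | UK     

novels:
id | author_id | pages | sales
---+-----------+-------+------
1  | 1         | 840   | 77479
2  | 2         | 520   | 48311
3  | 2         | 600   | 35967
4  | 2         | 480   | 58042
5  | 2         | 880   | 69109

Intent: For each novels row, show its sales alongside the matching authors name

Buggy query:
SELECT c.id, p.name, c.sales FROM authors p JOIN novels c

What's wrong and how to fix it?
Bug: Missing join condition: each novels row is matched to all authors rows instead of just its own

Fix: Specify the join condition linking the foreign key to the parent id

Corrected query:
SELECT c.id, p.name, c.sales FROM authors p JOIN novels c ON c.author_id = p.id

Result:
id | name    | sales
---+---------+------
1  | Austen  | 77479
2  | Le Guin | 48311
3  | Le Guin | 35967
4  | Le Guin | 58042
5  | Le Guin | 69109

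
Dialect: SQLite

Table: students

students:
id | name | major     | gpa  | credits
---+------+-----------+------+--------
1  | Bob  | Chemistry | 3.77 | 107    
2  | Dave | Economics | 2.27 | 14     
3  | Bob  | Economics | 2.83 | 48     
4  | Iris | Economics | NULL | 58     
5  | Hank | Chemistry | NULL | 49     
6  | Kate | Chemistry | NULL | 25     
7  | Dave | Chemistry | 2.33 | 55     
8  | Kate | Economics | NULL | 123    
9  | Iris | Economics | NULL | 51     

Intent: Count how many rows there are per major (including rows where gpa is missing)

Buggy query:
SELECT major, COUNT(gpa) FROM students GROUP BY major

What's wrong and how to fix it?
Bug: COUNT(column) counts non-NULL values only; rows with NULL gpa aren't counted

Fix: Use COUNT(*) to count all rows regardless of NULL

Corrected query:
SELECT major, COUNT(*) FROM students GROUP BY major

Result:
major     | COUNT(*)
----------+---------
Chemistry | 4       
Economics | 5       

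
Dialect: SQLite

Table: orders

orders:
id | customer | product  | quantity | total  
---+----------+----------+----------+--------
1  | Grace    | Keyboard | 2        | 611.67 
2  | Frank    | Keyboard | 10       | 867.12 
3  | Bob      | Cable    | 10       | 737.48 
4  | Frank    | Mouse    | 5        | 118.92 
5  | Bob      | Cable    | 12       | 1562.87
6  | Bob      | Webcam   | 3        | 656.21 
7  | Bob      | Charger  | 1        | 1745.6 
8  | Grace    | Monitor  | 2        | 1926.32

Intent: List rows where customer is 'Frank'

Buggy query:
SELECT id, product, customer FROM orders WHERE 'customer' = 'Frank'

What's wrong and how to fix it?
Bug: Single quotes denote string literals in SQL; the column name is being compared as a constant string

Fix: Remove the quotes around the column name (or use double quotes for an identifier)

Corrected query:
SELECT id, product, customer FROM orders WHERE customer = 'Frank'

Result:
id | product  | customer
---+----------+---------
2  | Keyboard | Frank   
4  | Mouse    | Frank   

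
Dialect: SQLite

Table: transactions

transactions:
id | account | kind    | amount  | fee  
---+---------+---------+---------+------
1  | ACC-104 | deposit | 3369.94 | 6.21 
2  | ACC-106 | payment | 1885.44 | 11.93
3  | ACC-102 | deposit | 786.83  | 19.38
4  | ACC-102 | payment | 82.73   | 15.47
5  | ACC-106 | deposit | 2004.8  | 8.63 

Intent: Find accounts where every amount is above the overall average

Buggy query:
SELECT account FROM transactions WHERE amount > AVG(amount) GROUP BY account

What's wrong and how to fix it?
Bug: AVG() is an aggregate; it can't sit directly in WHERE

Fix: Use a subquery for AVG and a HAVING MIN(...) filter so the condition holds for every row in the group

Corrected query:
SELECT account FROM transactions GROUP BY account HAVING MIN(amount) > (SELECT AVG(amount) FROM transactions)

Result:
account
-------
ACC-104
ACC-106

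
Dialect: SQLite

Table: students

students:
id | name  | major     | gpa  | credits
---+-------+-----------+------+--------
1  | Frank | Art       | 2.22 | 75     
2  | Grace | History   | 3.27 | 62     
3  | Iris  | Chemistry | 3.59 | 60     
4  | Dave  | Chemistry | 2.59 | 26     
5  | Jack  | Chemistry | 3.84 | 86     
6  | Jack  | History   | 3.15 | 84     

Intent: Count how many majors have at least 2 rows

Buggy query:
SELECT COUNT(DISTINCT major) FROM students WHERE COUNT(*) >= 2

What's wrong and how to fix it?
Bug: WHERE filters individual rows, not groups, so a group-level COUNT is invalid there

Fix: Group first with HAVING COUNT(*) >= 2, then COUNT the resulting groups

Corrected query:
SELECT COUNT(*) FROM (SELECT major FROM students GROUP BY major HAVING COUNT(*) >= 2)

Result:
COUNT(*)
--------
2       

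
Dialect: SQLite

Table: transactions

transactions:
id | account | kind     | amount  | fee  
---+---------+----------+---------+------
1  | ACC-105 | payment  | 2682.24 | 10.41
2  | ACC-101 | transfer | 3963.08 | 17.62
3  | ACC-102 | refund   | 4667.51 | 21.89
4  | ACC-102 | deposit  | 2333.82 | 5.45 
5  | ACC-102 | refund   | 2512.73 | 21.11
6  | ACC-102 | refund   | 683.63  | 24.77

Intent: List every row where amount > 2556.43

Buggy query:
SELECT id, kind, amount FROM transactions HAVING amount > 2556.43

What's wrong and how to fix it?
Bug: This is a non-aggregate query (no GROUP BY, no aggregates), so in SQLite the HAVING clause is invalid here; a row-level condition belongs in WHERE

Fix: Replace HAVING with WHERE since the condition applies to individual rows

Corrected query:
SELECT id, kind, amount FROM transactions WHERE amount > 2556.43

Result:
id | kind     | amount 
---+----------+--------
1  | payment  | 2682.24
2  | transfer | 3963.08
3  | refund   | 4667.51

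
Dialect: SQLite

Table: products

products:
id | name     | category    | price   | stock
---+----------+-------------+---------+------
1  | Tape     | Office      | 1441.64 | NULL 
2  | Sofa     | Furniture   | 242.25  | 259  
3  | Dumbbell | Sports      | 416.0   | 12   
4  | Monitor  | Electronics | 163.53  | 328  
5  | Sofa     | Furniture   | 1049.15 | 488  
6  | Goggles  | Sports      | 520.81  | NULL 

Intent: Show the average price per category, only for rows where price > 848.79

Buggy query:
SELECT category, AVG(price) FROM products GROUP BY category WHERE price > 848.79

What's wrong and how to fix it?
Bug: WHERE cannot follow GROUP BY

Fix: Move the WHERE clause before GROUP BY

Corrected query:
SELECT category, AVG(price) FROM products WHERE price > 848.79 GROUP BY category

Result:
category  | AVG(price)
----------+-----------
Furniture | 1049.15   
Office    | 1441.64   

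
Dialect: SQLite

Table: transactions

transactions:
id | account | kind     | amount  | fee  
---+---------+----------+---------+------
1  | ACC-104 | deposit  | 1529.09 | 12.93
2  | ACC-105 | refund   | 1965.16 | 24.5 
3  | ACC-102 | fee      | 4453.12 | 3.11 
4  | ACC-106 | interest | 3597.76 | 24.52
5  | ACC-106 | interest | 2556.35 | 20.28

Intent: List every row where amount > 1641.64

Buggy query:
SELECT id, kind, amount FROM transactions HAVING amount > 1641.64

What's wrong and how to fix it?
Bug: HAVING filters the output of aggregation, but this query has no GROUP BY and no aggregate functions, so SQLite rejects it (HAVING clause on a non-aggregate query); the condition here is per row

Fix: Replace HAVING with WHERE since the condition applies to individual rows

Corrected query:
SELECT id, kind, amount FROM transactions WHERE amount > 1641.64

Result:
id | kind     | amount 
---+----------+--------
2  | refund   | 1965.16
3  | fee      | 4453.12
4  | interest | 3597.76
5  | interest | 2556.35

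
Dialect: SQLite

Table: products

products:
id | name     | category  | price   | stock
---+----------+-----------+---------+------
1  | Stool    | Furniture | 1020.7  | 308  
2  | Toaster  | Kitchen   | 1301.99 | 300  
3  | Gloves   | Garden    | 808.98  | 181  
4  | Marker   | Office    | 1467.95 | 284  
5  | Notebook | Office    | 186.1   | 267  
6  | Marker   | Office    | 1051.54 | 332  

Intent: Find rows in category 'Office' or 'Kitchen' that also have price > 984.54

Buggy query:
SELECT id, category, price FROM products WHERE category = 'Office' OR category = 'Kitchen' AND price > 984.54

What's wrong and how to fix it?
Bug: AND binds tighter than OR, so this parses as category = 'Office' OR (category = 'Kitchen' AND price > 984.54)

Fix: Add parentheses around the OR so the AND applies to both alternatives

Corrected query:
SELECT id, category, price FROM products WHERE (category = 'Office' OR category = 'Kitchen') AND price > 984.54

Result:
id | category | price  
---+----------+--------
2  | Kitchen  | 1301.99
4  | Office   | 1467.95
6  | Office   | 1051.54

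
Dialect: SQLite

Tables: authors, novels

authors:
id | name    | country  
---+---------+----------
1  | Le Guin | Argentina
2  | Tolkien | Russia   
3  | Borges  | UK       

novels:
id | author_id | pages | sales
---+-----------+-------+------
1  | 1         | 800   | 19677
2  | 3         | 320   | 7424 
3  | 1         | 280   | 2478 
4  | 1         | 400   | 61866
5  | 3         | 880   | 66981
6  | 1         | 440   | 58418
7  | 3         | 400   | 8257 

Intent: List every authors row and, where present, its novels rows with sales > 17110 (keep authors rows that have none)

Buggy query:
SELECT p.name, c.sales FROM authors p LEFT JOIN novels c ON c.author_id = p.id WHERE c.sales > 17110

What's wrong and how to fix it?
Bug: A WHERE condition on the right-hand table after LEFT JOIN drops unmatched parents

Fix: Move the right-table condition into the ON clause so unmatched parents are kept

Corrected query:
SELECT p.name, c.sales FROM authors p LEFT JOIN novels c ON c.author_id = p.id AND c.sales > 17110

Result:
name    | sales
--------+------
Le Guin | 19677
Le Guin | 58418
Le Guin | 61866
Tolkien | NULL 
Borges  | 66981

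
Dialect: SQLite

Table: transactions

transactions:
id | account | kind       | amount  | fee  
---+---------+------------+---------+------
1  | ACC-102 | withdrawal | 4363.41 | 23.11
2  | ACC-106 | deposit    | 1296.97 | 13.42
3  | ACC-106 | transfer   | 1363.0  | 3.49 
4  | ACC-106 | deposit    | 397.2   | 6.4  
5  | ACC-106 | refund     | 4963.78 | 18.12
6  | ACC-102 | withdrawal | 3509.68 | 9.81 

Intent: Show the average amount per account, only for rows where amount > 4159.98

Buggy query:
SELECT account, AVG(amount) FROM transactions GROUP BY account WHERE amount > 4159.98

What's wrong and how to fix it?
Bug: Row-level WHERE must come before GROUP BY in the clause order

Fix: Place WHERE between FROM and GROUP BY

Corrected query:
SELECT account, AVG(amount) FROM transactions WHERE amount > 4159.98 GROUP BY account

Result:
account | AVG(amount)
--------+------------
ACC-102 | 4363.41    
ACC-106 | 4963.78    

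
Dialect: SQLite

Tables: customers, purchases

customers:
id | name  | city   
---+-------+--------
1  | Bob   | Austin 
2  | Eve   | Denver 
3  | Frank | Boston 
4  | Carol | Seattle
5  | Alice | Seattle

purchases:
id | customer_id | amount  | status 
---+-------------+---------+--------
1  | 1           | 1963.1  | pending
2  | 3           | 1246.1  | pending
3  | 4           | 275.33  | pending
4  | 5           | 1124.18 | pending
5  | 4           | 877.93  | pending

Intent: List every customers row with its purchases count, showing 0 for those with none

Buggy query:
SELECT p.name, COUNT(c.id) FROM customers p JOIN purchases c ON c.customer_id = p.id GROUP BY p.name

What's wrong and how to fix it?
Bug: INNER JOIN drops customers rows that have no matching purchases rows

Fix: Use LEFT JOIN so parents without children still appear (COUNT(c.id) gives 0)

Corrected query:
SELECT p.name, COUNT(c.id) FROM customers p LEFT JOIN purchases c ON c.customer_id = p.id GROUP BY p.name

Result:
name  | COUNT(c.id)
------+------------
Alice | 1          
Bob   | 1          
Carol | 2          
Eve   | 0          
Frank | 1          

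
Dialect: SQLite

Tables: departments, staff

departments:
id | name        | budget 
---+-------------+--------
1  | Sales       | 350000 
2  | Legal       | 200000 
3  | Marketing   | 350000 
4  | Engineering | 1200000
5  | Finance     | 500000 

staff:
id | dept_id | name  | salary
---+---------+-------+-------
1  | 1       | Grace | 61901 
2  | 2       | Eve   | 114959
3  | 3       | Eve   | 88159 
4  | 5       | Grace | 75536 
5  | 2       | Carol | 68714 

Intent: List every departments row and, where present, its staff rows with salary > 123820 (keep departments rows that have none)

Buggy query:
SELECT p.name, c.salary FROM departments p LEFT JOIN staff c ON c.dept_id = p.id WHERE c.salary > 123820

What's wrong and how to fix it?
Bug: Filtering c.salary in WHERE discards the NULL rows produced by LEFT JOIN, turning it into an inner join

Fix: Put 'c.salary > 123820' in the JOIN's ON clause instead of WHERE

Corrected query:
SELECT p.name, c.salary FROM departments p LEFT JOIN staff c ON c.dept_id = p.id AND c.salary > 123820

Result:
name        | salary
------------+-------
Sales       | NULL  
Legal       | NULL  
Marketing   | NULL  
Engineering | NULL  
Finance     | NULL  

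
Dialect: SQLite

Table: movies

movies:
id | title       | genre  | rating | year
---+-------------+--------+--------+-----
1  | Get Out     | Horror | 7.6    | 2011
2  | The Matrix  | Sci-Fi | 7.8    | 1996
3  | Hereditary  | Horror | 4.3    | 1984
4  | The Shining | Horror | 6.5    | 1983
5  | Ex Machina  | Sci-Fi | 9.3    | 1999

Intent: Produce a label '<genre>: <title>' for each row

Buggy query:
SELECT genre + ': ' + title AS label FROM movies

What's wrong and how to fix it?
Bug: '+' is numeric addition; on text columns SQLite converts them to 0 instead of concatenating

Fix: Replace + with || to concatenate text

Corrected query:
SELECT genre || ': ' || title AS label FROM movies

Result:
label              
-------------------
Horror: Get Out    
Sci-Fi: The Matrix 
Horror: Hereditary 
Horror: The Shining
Sci-Fi: Ex Machina 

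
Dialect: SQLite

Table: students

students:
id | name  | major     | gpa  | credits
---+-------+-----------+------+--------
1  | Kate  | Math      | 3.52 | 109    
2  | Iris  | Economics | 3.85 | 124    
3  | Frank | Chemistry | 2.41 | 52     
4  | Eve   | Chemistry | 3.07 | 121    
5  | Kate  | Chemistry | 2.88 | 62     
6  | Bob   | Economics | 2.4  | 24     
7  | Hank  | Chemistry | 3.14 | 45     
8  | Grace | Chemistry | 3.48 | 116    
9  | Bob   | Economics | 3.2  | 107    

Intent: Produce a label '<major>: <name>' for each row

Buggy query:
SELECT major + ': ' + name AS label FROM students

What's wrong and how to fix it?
Bug: SQLite uses || for string concatenation; + coerces text to numbers (yielding 0)

Fix: Use the || operator for string concatenation

Corrected query:
SELECT major || ': ' || name AS label FROM students

Result:
label           
----------------
Math: Kate      
Economics: Iris 
Chemistry: Frank
Chemistry: Eve  
Chemistry: Kate 
Economics: Bob  
Chemistry: Hank 
Chemistry: Grace
Economics: Bob  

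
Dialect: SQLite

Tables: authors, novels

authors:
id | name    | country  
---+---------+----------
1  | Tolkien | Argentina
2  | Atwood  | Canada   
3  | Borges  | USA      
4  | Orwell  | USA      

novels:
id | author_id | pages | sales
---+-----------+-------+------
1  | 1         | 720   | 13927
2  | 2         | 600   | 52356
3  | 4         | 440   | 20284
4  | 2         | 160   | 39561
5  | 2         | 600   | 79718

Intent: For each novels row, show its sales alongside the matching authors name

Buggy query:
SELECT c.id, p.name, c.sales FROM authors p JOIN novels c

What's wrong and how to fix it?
Bug: JOIN with no ON clause produces a cartesian product; every novels row pairs with every authors row

Fix: Add ON c.author_id = p.id to the JOIN

Corrected query:
SELECT c.id, p.name, c.sales FROM authors p JOIN novels c ON c.author_id = p.id

Result:
id | name    | sales
---+---------+------
1  | Tolkien | 13927
2  | Atwood  | 52356
3  | Orwell  | 20284
4  | Atwood  | 39561
5  | Atwood  | 79718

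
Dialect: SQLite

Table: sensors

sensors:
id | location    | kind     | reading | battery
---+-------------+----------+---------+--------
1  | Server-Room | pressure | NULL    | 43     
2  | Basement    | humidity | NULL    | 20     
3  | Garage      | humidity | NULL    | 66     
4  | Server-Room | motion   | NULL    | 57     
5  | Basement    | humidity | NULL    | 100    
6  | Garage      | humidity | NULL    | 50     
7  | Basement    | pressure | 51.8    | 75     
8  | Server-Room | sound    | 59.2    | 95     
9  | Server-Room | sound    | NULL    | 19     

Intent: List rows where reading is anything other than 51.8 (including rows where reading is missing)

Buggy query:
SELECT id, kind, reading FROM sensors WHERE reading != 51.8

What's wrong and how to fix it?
Bug: 'reading != 51.8' is unknown when reading is NULL, so NULL rows are silently excluded

Fix: Handle NULL separately with IS NULL alongside the inequality

Corrected query:
SELECT id, kind, reading FROM sensors WHERE reading != 51.8 OR reading IS NULL

Result:
id | kind     | reading
---+----------+--------
1  | pressure | NULL   
2  | humidity | NULL   
3  | humidity | NULL   
4  | motion   | NULL   
5  | humidity | NULL   
6  | humidity | NULL   
8  | sound    | 59.2   
9  | sound    | NULL   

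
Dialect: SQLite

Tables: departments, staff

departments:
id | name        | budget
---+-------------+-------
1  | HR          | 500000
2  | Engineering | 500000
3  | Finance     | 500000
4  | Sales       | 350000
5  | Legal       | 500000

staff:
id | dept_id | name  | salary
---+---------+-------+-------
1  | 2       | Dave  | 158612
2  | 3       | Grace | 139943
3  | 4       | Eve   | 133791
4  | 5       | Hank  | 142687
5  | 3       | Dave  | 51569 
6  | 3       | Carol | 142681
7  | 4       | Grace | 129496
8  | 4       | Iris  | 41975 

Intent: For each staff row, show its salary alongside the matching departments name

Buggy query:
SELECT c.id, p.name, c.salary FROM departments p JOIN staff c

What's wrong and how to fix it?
Bug: JOIN with no ON clause produces a cartesian product; every staff row pairs with every departments row

Fix: Specify the join condition linking the foreign key to the parent id

Corrected query:
SELECT c.id, p.name, c.salary FROM departments p JOIN staff c ON c.dept_id = p.id

Result:
id | name        | salary
---+-------------+-------
1  | Engineering | 158612
2  | Finance     | 139943
3  | Sales       | 133791
4  | Legal       | 142687
5  | Finance     | 51569 
6  | Finance     | 142681
7  | Sales       | 129496
8  | Sales       | 41975 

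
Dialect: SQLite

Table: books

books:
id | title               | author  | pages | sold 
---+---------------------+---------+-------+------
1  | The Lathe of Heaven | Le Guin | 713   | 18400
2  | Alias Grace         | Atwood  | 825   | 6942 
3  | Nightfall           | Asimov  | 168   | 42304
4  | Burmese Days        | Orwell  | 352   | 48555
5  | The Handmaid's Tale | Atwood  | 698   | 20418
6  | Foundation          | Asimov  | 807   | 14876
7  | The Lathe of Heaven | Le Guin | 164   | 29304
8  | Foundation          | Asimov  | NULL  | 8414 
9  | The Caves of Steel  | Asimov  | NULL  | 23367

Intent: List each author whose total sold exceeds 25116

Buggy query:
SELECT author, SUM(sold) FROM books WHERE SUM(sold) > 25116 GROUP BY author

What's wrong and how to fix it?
Bug: SUM(sold) is an aggregate, but WHERE filters rows before aggregation

Fix: Move the aggregate condition to a HAVING clause

Corrected query:
SELECT author, SUM(sold) FROM books GROUP BY author HAVING SUM(sold) > 25116

Result:
author  | SUM(sold)
--------+----------
Asimov  | 88961    
Atwood  | 27360    
Le Guin | 47704    
Orwell  | 48555    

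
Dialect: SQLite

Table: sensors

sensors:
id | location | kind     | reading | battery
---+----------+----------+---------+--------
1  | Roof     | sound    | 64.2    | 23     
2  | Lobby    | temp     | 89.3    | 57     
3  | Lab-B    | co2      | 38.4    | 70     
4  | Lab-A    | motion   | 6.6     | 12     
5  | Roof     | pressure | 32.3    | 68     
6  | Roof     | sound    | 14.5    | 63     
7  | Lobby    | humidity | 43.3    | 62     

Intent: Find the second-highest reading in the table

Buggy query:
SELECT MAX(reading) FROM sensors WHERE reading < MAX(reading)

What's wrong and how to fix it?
Bug: MAX(reading) on the right of the comparison is an aggregate-in-WHERE error

Fix: Compute the overall MAX in a subquery, then take MAX of rows below it

Corrected query:
SELECT MAX(reading) FROM sensors WHERE reading < (SELECT MAX(reading) FROM sensors)

Result:
MAX(reading)
------------
64.2        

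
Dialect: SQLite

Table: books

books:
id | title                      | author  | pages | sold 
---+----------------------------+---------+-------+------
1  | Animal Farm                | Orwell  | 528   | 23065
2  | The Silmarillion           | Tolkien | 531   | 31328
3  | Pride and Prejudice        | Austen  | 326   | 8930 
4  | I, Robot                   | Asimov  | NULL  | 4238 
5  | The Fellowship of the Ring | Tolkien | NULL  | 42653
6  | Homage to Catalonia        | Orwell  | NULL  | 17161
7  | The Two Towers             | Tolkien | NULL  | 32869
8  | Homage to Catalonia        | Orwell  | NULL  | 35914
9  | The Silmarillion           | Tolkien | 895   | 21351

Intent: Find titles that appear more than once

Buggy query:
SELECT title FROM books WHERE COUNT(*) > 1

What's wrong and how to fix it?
Bug: WHERE can't reference COUNT(*); aggregates are computed after WHERE

Fix: GROUP BY title, then filter groups with HAVING COUNT(*) > 1

Corrected query:
SELECT title FROM books GROUP BY title HAVING COUNT(*) > 1

Result:
title              
-------------------
Homage to Catalonia
The Silmarillion   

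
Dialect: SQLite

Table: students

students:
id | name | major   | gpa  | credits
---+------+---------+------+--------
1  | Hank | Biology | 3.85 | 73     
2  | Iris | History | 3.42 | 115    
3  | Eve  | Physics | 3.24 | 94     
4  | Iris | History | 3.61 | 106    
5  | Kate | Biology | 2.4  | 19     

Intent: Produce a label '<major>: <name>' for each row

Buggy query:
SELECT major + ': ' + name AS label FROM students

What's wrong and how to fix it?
Bug: '+' is numeric addition; on text columns SQLite converts them to 0 instead of concatenating

Fix: Use the || operator for string concatenation

Corrected query:
SELECT major || ': ' || name AS label FROM students

Result:
label        
-------------
Biology: Hank
History: Iris
Physics: Eve 
History: Iris
Biology: Kate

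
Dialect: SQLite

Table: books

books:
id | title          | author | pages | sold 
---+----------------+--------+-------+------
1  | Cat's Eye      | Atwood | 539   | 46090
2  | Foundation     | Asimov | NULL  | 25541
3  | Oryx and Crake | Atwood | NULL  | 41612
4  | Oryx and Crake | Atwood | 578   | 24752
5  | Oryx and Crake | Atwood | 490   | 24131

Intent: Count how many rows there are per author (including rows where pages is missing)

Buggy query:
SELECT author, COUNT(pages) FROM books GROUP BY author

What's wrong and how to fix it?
Bug: COUNT(column) counts non-NULL values only; rows with NULL pages aren't counted

Fix: Replace COUNT(pages) with COUNT(*)

Corrected query:
SELECT author, COUNT(*) FROM books GROUP BY author

Result:
author | COUNT(*)
-------+---------
Asimov | 1       
Atwood | 4       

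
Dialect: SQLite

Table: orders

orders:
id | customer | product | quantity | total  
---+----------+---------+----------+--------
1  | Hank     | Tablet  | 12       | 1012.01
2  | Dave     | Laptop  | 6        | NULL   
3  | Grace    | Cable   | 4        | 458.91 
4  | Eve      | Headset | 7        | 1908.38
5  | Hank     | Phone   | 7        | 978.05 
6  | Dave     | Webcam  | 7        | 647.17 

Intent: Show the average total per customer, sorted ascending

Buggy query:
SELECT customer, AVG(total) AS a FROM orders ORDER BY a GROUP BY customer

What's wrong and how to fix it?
Bug: GROUP BY must precede ORDER BY

Fix: Reorder: SELECT … FROM … GROUP BY … ORDER BY …

Corrected query:
SELECT customer, AVG(total) AS a FROM orders GROUP BY customer ORDER BY a

Result:
customer | a      
---------+--------
Grace    | 458.91 
Dave     | 647.17 
Hank     | 995.03 
Eve      | 1908.38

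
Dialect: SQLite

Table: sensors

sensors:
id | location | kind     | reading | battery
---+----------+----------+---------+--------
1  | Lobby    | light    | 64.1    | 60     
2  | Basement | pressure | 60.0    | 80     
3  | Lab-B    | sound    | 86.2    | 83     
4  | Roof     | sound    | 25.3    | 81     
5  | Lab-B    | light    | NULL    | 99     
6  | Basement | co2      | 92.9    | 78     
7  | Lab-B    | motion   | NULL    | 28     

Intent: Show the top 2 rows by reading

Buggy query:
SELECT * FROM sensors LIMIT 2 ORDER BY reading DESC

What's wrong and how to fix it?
Bug: ORDER BY cannot follow LIMIT; LIMIT is the final clause

Fix: Swap the clauses: ORDER BY first, then LIMIT

Corrected query:
SELECT * FROM sensors ORDER BY reading DESC LIMIT 2

Result:
id | location | kind  | reading | battery
---+----------+-------+---------+--------
6  | Basement | co2   | 92.9    | 78     
3  | Lab-B    | sound | 86.2    | 83     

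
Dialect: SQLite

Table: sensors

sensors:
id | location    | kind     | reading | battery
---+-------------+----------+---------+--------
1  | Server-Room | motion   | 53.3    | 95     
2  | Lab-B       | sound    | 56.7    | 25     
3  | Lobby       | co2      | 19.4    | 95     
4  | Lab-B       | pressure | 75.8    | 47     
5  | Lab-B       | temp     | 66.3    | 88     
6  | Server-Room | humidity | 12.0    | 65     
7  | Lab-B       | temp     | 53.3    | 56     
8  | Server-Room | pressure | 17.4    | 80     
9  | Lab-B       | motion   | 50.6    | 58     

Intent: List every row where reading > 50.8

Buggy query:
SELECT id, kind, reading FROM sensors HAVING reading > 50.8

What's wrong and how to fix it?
Bug: HAVING filters the output of aggregation, but this query has no GROUP BY and no aggregate functions, so SQLite rejects it (HAVING clause on a non-aggregate query); the condition here is per row

Fix: Replace HAVING with WHERE since the condition applies to individual rows

Corrected query:
SELECT id, kind, reading FROM sensors WHERE reading > 50.8

Result:
id | kind     | reading
---+----------+--------
1  | motion   | 53.3   
2  | sound    | 56.7   
4  | pressure | 75.8   
5  | temp     | 66.3   
7  | temp     | 53.3   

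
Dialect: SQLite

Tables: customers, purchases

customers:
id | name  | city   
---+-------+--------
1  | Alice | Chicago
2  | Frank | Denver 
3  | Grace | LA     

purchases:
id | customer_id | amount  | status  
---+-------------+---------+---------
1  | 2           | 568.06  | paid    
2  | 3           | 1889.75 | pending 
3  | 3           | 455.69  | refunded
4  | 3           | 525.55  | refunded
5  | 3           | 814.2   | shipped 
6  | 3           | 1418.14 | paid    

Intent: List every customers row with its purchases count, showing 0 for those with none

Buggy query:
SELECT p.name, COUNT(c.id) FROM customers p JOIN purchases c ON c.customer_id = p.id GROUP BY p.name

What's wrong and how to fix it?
Bug: An inner join excludes parents with zero children

Fix: Use LEFT JOIN so parents without children still appear (COUNT(c.id) gives 0)

Corrected query:
SELECT p.name, COUNT(c.id) FROM customers p LEFT JOIN purchases c ON c.customer_id = p.id GROUP BY p.name

Result:
name  | COUNT(c.id)
------+------------
Alice | 0          
Frank | 1          
Grace | 5          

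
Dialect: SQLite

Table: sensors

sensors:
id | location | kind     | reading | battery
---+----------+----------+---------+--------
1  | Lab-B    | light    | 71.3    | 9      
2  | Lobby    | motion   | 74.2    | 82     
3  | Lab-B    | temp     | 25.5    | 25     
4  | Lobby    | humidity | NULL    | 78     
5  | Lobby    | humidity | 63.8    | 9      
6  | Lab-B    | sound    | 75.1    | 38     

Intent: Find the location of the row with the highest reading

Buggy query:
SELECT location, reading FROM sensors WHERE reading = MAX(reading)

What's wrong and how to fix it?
Bug: MAX(reading) is an aggregate and cannot be used directly in WHERE

Fix: Wrap MAX in a scalar subquery so WHERE compares against a single value

Corrected query:
SELECT location, reading FROM sensors WHERE reading = (SELECT MAX(reading) FROM sensors)

Result:
location | reading
---------+--------
Lab-B    | 75.1   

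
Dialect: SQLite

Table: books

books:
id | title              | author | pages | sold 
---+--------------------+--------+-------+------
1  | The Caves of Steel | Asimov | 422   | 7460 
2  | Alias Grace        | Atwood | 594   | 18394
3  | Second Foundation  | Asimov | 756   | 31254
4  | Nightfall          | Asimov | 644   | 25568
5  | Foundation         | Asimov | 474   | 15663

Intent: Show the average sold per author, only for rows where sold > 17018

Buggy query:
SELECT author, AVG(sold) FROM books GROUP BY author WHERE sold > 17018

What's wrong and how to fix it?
Bug: WHERE cannot follow GROUP BY

Fix: Move the WHERE clause before GROUP BY

Corrected query:
SELECT author, AVG(sold) FROM books WHERE sold > 17018 GROUP BY author

Result:
author | AVG(sold)
-------+----------
Asimov | 28411    
Atwood | 18394    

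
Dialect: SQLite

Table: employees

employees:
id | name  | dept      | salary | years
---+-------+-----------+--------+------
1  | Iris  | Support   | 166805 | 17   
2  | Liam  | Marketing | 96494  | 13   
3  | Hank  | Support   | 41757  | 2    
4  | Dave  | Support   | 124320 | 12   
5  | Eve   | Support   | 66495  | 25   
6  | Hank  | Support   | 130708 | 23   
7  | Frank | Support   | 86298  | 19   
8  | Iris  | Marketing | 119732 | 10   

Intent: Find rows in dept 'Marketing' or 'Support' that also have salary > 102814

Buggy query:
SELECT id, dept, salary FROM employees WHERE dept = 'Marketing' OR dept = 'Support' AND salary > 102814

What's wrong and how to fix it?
Bug: Without parentheses, AND is evaluated before OR, so the salary filter only applies to the 'Support' branch

Fix: Group the OR with parentheses (or use IN), then AND the threshold

Corrected query:
SELECT id, dept, salary FROM employees WHERE (dept = 'Marketing' OR dept = 'Support') AND salary > 102814

Result:
id | dept      | salary
---+-----------+-------
1  | Support   | 166805
4  | Support   | 124320
6  | Support   | 130708
8  | Marketing | 119732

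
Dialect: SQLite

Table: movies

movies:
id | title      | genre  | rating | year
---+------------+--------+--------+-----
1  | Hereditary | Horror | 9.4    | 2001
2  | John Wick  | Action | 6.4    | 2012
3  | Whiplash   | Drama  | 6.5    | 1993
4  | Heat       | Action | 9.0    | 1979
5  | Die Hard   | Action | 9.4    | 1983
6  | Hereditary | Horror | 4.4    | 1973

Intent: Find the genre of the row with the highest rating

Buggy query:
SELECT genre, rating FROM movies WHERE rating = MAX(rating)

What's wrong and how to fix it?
Bug: MAX(rating) is an aggregate and cannot be used directly in WHERE

Fix: Use a subquery: WHERE rating = (SELECT MAX(rating) FROM movies)

Corrected query:
SELECT genre, rating FROM movies WHERE rating = (SELECT MAX(rating) FROM movies)

Result:
genre  | rating
-------+-------
Horror | 9.4   
Action | 9.4   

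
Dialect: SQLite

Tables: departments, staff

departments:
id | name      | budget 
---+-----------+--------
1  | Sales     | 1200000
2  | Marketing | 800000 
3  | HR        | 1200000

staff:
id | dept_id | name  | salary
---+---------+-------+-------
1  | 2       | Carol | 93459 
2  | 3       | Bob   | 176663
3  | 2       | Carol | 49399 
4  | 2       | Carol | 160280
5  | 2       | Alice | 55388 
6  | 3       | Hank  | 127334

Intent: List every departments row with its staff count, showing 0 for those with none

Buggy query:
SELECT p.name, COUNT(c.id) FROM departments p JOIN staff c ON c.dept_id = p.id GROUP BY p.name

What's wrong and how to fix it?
Bug: INNER JOIN drops departments rows that have no matching staff rows

Fix: Switch to LEFT JOIN to retain unmatched parent rows

Corrected query:
SELECT p.name, COUNT(c.id) FROM departments p LEFT JOIN staff c ON c.dept_id = p.id GROUP BY p.name

Result:
name      | COUNT(c.id)
----------+------------
HR        | 2          
Marketing | 4          
Sales     | 0          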